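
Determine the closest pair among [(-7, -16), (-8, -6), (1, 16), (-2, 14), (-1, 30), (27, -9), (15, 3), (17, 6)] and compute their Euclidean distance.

Computing all pairwise distances among 8 points:

d((-7, -16), (-8, -6)) = 10.0499
d((-7, -16), (1, 16)) = 32.9848
d((-7, -16), (-2, 14)) = 30.4138
d((-7, -16), (-1, 30)) = 46.3897
d((-7, -16), (27, -9)) = 34.7131
d((-7, -16), (15, 3)) = 29.0689
d((-7, -16), (17, 6)) = 32.5576
d((-8, -6), (1, 16)) = 23.7697
d((-8, -6), (-2, 14)) = 20.8806
d((-8, -6), (-1, 30)) = 36.6742
d((-8, -6), (27, -9)) = 35.1283
d((-8, -6), (15, 3)) = 24.6982
d((-8, -6), (17, 6)) = 27.7308
d((1, 16), (-2, 14)) = 3.6056 <-- minimum
d((1, 16), (-1, 30)) = 14.1421
d((1, 16), (27, -9)) = 36.0694
d((1, 16), (15, 3)) = 19.105
d((1, 16), (17, 6)) = 18.868
d((-2, 14), (-1, 30)) = 16.0312
d((-2, 14), (27, -9)) = 37.0135
d((-2, 14), (15, 3)) = 20.2485
d((-2, 14), (17, 6)) = 20.6155
d((-1, 30), (27, -9)) = 48.0104
d((-1, 30), (15, 3)) = 31.3847
d((-1, 30), (17, 6)) = 30.0
d((27, -9), (15, 3)) = 16.9706
d((27, -9), (17, 6)) = 18.0278
d((15, 3), (17, 6)) = 3.6056 <-- minimum

Minimum distance: 3.6056 (tie among 2 pairs: (1, 16) and (-2, 14); (15, 3) and (17, 6))

The minimum Euclidean distance is 3.6056. There is a tie: 2 pairs achieve this minimum — (1, 16) and (-2, 14); (15, 3) and (17, 6). Any of these is a valid closest pair. For 8 points, brute-force pairwise comparison is shown above. For large n, the divide-and-conquer algorithm (sort by x, recurse on halves, check the dividing strip) achieves O(n log n).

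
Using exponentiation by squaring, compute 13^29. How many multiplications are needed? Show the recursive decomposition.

Computing 13^29 by squaring (build up from 13^1; each line after the first costs one multiplication):

13^1 = 13
13^2 = (13^1)^2 = 13^2 = 169
13^3 = 13 * 13^2 = 13 * 169 = 2197
13^6 = (13^3)^2 = 2197^2 = 4826809
13^7 = 13 * 13^6 = 13 * 4826809 = 62748517
13^14 = (13^7)^2 = 62748517^2 = 3937376385699289
13^28 = (13^14)^2 = 3937376385699289^2 = 15502932802662396215269535105521
13^29 = 13 * 13^28 = 13 * 15502932802662396215269535105521 = 201538126434611150798503956371773

Result: 201538126434611150798503956371773
Multiplications needed: 7 (7 lines after 13^1)

13^29 = 201538126434611150798503956371773. Using exponentiation by squaring, this requires 7 multiplications. The key idea: if the exponent is even, square the half-power; if odd, multiply by the base once.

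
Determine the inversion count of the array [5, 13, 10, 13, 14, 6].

Finding inversions in [5, 13, 10, 13, 14, 6]:

(1, 2): arr[1]=13 > arr[2]=10
(1, 5): arr[1]=13 > arr[5]=6
(2, 5): arr[2]=10 > arr[5]=6
(3, 5): arr[3]=13 > arr[5]=6
(4, 5): arr[4]=14 > arr[5]=6

Total inversions: 5

The array has 5 inversion(s): (1,2), (1,5), (2,5), (3,5), (4,5). Each pair (i,j) satisfies i < j and arr[i] > arr[j].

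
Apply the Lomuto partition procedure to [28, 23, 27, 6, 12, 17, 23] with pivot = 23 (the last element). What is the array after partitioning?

Lomuto partition with pivot = 23:

Initial array: [28, 23, 27, 6, 12, 17, 23]

arr[0]=28 > 23: no swap
arr[1]=23 <= 23: swap with position 0, array becomes [23, 28, 27, 6, 12, 17, 23]
arr[2]=27 > 23: no swap
arr[3]=6 <= 23: swap with position 1, array becomes [23, 6, 27, 28, 12, 17, 23]
arr[4]=12 <= 23: swap with position 2, array becomes [23, 6, 12, 28, 27, 17, 23]
arr[5]=17 <= 23: swap with position 3, array becomes [23, 6, 12, 17, 27, 28, 23]

Place pivot at position 4: [23, 6, 12, 17, 23, 28, 27]
Pivot position: 4

After partitioning with pivot 23, the array becomes [23, 6, 12, 17, 23, 28, 27]. The pivot is placed at index 4. All elements to the left of the pivot are <= 23, and all elements to the right are > 23.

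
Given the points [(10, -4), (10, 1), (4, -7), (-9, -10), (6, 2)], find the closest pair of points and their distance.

Computing all pairwise distances among 5 points:

d((10, -4), (10, 1)) = 5.0
d((10, -4), (4, -7)) = 6.7082
d((10, -4), (-9, -10)) = 19.9249
d((10, -4), (6, 2)) = 7.2111
d((10, 1), (4, -7)) = 10.0
d((10, 1), (-9, -10)) = 21.9545
d((10, 1), (6, 2)) = 4.1231 <-- minimum
d((4, -7), (-9, -10)) = 13.3417
d((4, -7), (6, 2)) = 9.2195
d((-9, -10), (6, 2)) = 19.2094

Closest pair: (10, 1) and (6, 2) with distance 4.1231

The closest pair is (10, 1) and (6, 2) with Euclidean distance 4.1231. For 5 points, brute-force pairwise comparison is shown above. For large n, the divide-and-conquer algorithm (sort by x, recurse on halves, check the dividing strip) achieves O(n log n).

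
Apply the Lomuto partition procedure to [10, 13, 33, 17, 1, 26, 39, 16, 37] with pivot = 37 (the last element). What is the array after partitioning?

Lomuto partition with pivot = 37:

Initial array: [10, 13, 33, 17, 1, 26, 39, 16, 37]

arr[0]=10 <= 37: swap with position 0, array becomes [10, 13, 33, 17, 1, 26, 39, 16, 37]
arr[1]=13 <= 37: swap with position 1, array becomes [10, 13, 33, 17, 1, 26, 39, 16, 37]
arr[2]=33 <= 37: swap with position 2, array becomes [10, 13, 33, 17, 1, 26, 39, 16, 37]
arr[3]=17 <= 37: swap with position 3, array becomes [10, 13, 33, 17, 1, 26, 39, 16, 37]
arr[4]=1 <= 37: swap with position 4, array becomes [10, 13, 33, 17, 1, 26, 39, 16, 37]
arr[5]=26 <= 37: swap with position 5, array becomes [10, 13, 33, 17, 1, 26, 39, 16, 37]
arr[6]=39 > 37: no swap
arr[7]=16 <= 37: swap with position 6, array becomes [10, 13, 33, 17, 1, 26, 16, 39, 37]

Place pivot at position 7: [10, 13, 33, 17, 1, 26, 16, 37, 39]
Pivot position: 7

After partitioning with pivot 37, the array becomes [10, 13, 33, 17, 1, 26, 16, 37, 39]. The pivot is placed at index 7. All elements to the left of the pivot are <= 37, and all elements to the right are > 37.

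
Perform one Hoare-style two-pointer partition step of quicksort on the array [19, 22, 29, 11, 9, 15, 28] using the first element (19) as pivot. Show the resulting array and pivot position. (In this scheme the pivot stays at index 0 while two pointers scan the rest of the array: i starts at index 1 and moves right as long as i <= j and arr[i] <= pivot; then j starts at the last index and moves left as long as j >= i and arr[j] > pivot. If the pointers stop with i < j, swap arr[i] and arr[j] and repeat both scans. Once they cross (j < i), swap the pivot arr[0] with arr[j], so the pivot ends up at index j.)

Hoare-style two-pointer partition with pivot = 19:

Initial array: [19, 22, 29, 11, 9, 15, 28]

Pointers start at i = 1, j = 6.
i stops at index 1 (arr[1]=22 > 19), j stops at index 5 (arr[5]=15 <= 19): swap arr[1] and arr[5], array becomes [19, 15, 29, 11, 9, 22, 28]
i stops at index 2 (arr[2]=29 > 19), j stops at index 4 (arr[4]=9 <= 19): swap arr[2] and arr[4], array becomes [19, 15, 9, 11, 29, 22, 28]
i ends at 4, j ends at 3: the pointers have crossed (j < i), so scanning stops.

Swap pivot arr[0] with arr[3] to place pivot at position 3: [11, 15, 9, 19, 29, 22, 28]
Pivot position: 3

After partitioning with pivot 19, the array becomes [11, 15, 9, 19, 29, 22, 28]. The pivot is placed at index 3. All elements to the left of the pivot are <= 19, and all elements to the right are > 19.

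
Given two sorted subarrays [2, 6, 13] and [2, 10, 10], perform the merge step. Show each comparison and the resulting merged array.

Merging process:

Compare 2 vs 2: take 2 from left. Merged: [2]
Compare 6 vs 2: take 2 from right. Merged: [2, 2]
Compare 6 vs 10: take 6 from left. Merged: [2, 2, 6]
Compare 13 vs 10: take 10 from right. Merged: [2, 2, 6, 10]
Compare 13 vs 10: take 10 from right. Merged: [2, 2, 6, 10, 10]
Append remaining from left: [13]. Merged: [2, 2, 6, 10, 10, 13]

Final merged array: [2, 2, 6, 10, 10, 13]
Total comparisons: 5

The merged array is [2, 2, 6, 10, 10, 13], requiring 5 comparisons. The merge step runs in O(n) time where n is the total number of elements.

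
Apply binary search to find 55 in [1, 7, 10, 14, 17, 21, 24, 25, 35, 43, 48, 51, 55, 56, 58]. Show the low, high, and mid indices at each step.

Binary search for 55 in [1, 7, 10, 14, 17, 21, 24, 25, 35, 43, 48, 51, 55, 56, 58]:

lo=0, hi=14, mid=7, arr[mid]=25 -> 25 < 55, search right half
lo=8, hi=14, mid=11, arr[mid]=51 -> 51 < 55, search right half
lo=12, hi=14, mid=13, arr[mid]=56 -> 56 > 55, search left half
lo=12, hi=12, mid=12, arr[mid]=55 -> Found target at index 12!

Binary search finds 55 at index 12 after 4 comparisons. The search repeatedly halves the search space by comparing with the middle element.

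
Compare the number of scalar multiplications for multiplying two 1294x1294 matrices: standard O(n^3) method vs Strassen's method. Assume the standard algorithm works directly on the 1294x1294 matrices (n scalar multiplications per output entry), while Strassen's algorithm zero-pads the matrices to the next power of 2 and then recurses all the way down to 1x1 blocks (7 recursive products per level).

Matrix multiplication for 1294x1294 matrices:

Strassen's algorithm requires power-of-2 dimensions. Pad 1294x1294 to 2048x2048 (next power of 2).

Standard algorithm: 1294^3 = 2166720184 multiplications
Strassen's algorithm: 7^(log2(2048)) = 7^11 = 1977326743 multiplications
Savings: 2166720184 - 1977326743 = 189393441 multiplications

Standard: 2166720184 multiplications (1294^3). Strassen: 1977326743 multiplications (7^11, after padding to 2048x2048). Strassen reduces 8 recursive multiplications to 7 at each level.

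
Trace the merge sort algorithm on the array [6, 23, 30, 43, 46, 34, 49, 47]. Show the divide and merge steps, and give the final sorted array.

Merge sort trace:

Split: [6, 23, 30, 43, 46, 34, 49, 47] -> [6, 23, 30, 43] and [46, 34, 49, 47]
  Split: [6, 23, 30, 43] -> [6, 23] and [30, 43]
    Split: [6, 23] -> [6] and [23]
    Merge: [6] + [23] -> [6, 23]
    Split: [30, 43] -> [30] and [43]
    Merge: [30] + [43] -> [30, 43]
  Merge: [6, 23] + [30, 43] -> [6, 23, 30, 43]
  Split: [46, 34, 49, 47] -> [46, 34] and [49, 47]
    Split: [46, 34] -> [46] and [34]
    Merge: [46] + [34] -> [34, 46]
    Split: [49, 47] -> [49] and [47]
    Merge: [49] + [47] -> [47, 49]
  Merge: [34, 46] + [47, 49] -> [34, 46, 47, 49]
Merge: [6, 23, 30, 43] + [34, 46, 47, 49] -> [6, 23, 30, 34, 43, 46, 47, 49]

Final sorted array: [6, 23, 30, 34, 43, 46, 47, 49]

The merge sort proceeds by recursively splitting the array and merging sorted halves.
After all merges, the sorted array is [6, 23, 30, 34, 43, 46, 47, 49].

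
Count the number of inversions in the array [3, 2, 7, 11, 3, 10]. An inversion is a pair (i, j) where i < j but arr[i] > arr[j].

Finding inversions in [3, 2, 7, 11, 3, 10]:

(0, 1): arr[0]=3 > arr[1]=2
(2, 4): arr[2]=7 > arr[4]=3
(3, 4): arr[3]=11 > arr[4]=3
(3, 5): arr[3]=11 > arr[5]=10

Total inversions: 4

The array has 4 inversion(s): (0,1), (2,4), (3,4), (3,5). Each pair (i,j) satisfies i < j and arr[i] > arr[j].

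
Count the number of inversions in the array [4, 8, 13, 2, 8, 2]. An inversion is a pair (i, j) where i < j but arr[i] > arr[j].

Finding inversions in [4, 8, 13, 2, 8, 2]:

(0, 3): arr[0]=4 > arr[3]=2
(0, 5): arr[0]=4 > arr[5]=2
(1, 3): arr[1]=8 > arr[3]=2
(1, 5): arr[1]=8 > arr[5]=2
(2, 3): arr[2]=13 > arr[3]=2
(2, 4): arr[2]=13 > arr[4]=8
(2, 5): arr[2]=13 > arr[5]=2
(4, 5): arr[4]=8 > arr[5]=2

Total inversions: 8

The array has 8 inversion(s): (0,3), (0,5), (1,3), (1,5), (2,3), (2,4), (2,5), (4,5). Each pair (i,j) satisfies i < j and arr[i] > arr[j].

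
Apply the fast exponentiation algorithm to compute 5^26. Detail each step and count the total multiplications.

Computing 5^26 by squaring (build up from 5^1; each line after the first costs one multiplication):

5^1 = 5
5^2 = (5^1)^2 = 5^2 = 25
5^3 = 5 * 5^2 = 5 * 25 = 125
5^6 = (5^3)^2 = 125^2 = 15625
5^12 = (5^6)^2 = 15625^2 = 244140625
5^13 = 5 * 5^12 = 5 * 244140625 = 1220703125
5^26 = (5^13)^2 = 1220703125^2 = 1490116119384765625

Result: 1490116119384765625
Multiplications needed: 6 (6 lines after 5^1)

5^26 = 1490116119384765625. Using exponentiation by squaring, this requires 6 multiplications. The key idea: if the exponent is even, square the half-power; if odd, multiply by the base once.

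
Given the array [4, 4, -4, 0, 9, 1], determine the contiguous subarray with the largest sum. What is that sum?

Using Kadane's algorithm on [4, 4, -4, 0, 9, 1]:

Scanning through the array:
Position 1 (value 4): max_ending_here = 8, max_so_far = 8
Position 2 (value -4): max_ending_here = 4, max_so_far = 8
Position 3 (value 0): max_ending_here = 4, max_so_far = 8
Position 4 (value 9): max_ending_here = 13, max_so_far = 13
Position 5 (value 1): max_ending_here = 14, max_so_far = 14

Maximum subarray: [4, 4, -4, 0, 9, 1]
Maximum sum: 14

The maximum subarray is [4, 4, -4, 0, 9, 1] with sum 14. This subarray runs from index 0 to index 5.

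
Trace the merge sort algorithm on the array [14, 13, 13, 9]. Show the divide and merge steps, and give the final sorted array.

Merge sort trace:

Split: [14, 13, 13, 9] -> [14, 13] and [13, 9]
  Split: [14, 13] -> [14] and [13]
  Merge: [14] + [13] -> [13, 14]
  Split: [13, 9] -> [13] and [9]
  Merge: [13] + [9] -> [9, 13]
Merge: [13, 14] + [9, 13] -> [9, 13, 13, 14]

Final sorted array: [9, 13, 13, 14]

The merge sort proceeds by recursively splitting the array and merging sorted halves.
After all merges, the sorted array is [9, 13, 13, 14].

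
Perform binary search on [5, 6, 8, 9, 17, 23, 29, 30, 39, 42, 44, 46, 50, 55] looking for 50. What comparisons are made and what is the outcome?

Binary search for 50 in [5, 6, 8, 9, 17, 23, 29, 30, 39, 42, 44, 46, 50, 55]:

lo=0, hi=13, mid=6, arr[mid]=29 -> 29 < 50, search right half
lo=7, hi=13, mid=10, arr[mid]=44 -> 44 < 50, search right half
lo=11, hi=13, mid=12, arr[mid]=50 -> Found target at index 12!

Binary search finds 50 at index 12 after 3 comparisons. The search repeatedly halves the search space by comparing with the middle element.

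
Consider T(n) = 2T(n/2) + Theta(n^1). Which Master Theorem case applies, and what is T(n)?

Master Theorem for T(n) = 2T(n/2) + O(n^1):

a = 2, b = 2, c = 1
log_b(a) = log_2(2) = 1.0000

Case 2: c = 1 = log_2(2) = 1.0000
T(n) = O(n^1 log n) = O(n log n)

For T(n) = 2T(n/2) + O(n^1): log_2(2) = 1.0000. This is Case 2 of the Master Theorem (c = log_b(a), equal work at all levels), giving O(n log n).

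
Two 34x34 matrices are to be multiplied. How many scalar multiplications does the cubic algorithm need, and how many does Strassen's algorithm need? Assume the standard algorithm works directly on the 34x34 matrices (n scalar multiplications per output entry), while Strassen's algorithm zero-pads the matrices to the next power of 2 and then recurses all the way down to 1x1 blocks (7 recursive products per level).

Matrix multiplication for 34x34 matrices:

Strassen's algorithm requires power-of-2 dimensions. Pad 34x34 to 64x64 (next power of 2).

Standard algorithm: 34^3 = 39304 multiplications
Strassen's algorithm: 7^(log2(64)) = 7^6 = 117649 multiplications
Difference: 39304 - 117649 = -78345 (Strassen uses MORE here due to padding overhead — for small or just-over-power-of-2 n, padding can outweigh the per-level savings)

Standard: 39304 multiplications (34^3). Strassen: 117649 multiplications (7^6, after padding to 64x64). Strassen reduces 8 recursive multiplications to 7 at each level.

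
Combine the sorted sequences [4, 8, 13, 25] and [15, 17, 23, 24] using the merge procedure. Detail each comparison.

Merging process:

Compare 4 vs 15: take 4 from left. Merged: [4]
Compare 8 vs 15: take 8 from left. Merged: [4, 8]
Compare 13 vs 15: take 13 from left. Merged: [4, 8, 13]
Compare 25 vs 15: take 15 from right. Merged: [4, 8, 13, 15]
Compare 25 vs 17: take 17 from right. Merged: [4, 8, 13, 15, 17]
Compare 25 vs 23: take 23 from right. Merged: [4, 8, 13, 15, 17, 23]
Compare 25 vs 24: take 24 from right. Merged: [4, 8, 13, 15, 17, 23, 24]
Append remaining from left: [25]. Merged: [4, 8, 13, 15, 17, 23, 24, 25]

Final merged array: [4, 8, 13, 15, 17, 23, 24, 25]
Total comparisons: 7

The merged array is [4, 8, 13, 15, 17, 23, 24, 25], requiring 7 comparisons. The merge step runs in O(n) time where n is the total number of elements.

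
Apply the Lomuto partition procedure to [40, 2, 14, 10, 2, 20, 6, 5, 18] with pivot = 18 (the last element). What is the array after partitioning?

Lomuto partition with pivot = 18:

Initial array: [40, 2, 14, 10, 2, 20, 6, 5, 18]

arr[0]=40 > 18: no swap
arr[1]=2 <= 18: swap with position 0, array becomes [2, 40, 14, 10, 2, 20, 6, 5, 18]
arr[2]=14 <= 18: swap with position 1, array becomes [2, 14, 40, 10, 2, 20, 6, 5, 18]
arr[3]=10 <= 18: swap with position 2, array becomes [2, 14, 10, 40, 2, 20, 6, 5, 18]
arr[4]=2 <= 18: swap with position 3, array becomes [2, 14, 10, 2, 40, 20, 6, 5, 18]
arr[5]=20 > 18: no swap
arr[6]=6 <= 18: swap with position 4, array becomes [2, 14, 10, 2, 6, 20, 40, 5, 18]
arr[7]=5 <= 18: swap with position 5, array becomes [2, 14, 10, 2, 6, 5, 40, 20, 18]

Place pivot at position 6: [2, 14, 10, 2, 6, 5, 18, 20, 40]
Pivot position: 6

After partitioning with pivot 18, the array becomes [2, 14, 10, 2, 6, 5, 18, 20, 40]. The pivot is placed at index 6. All elements to the left of the pivot are <= 18, and all elements to the right are > 18.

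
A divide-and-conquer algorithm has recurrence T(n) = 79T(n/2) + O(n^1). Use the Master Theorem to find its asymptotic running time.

Master Theorem for T(n) = 79T(n/2) + O(n^1):

a = 79, b = 2, c = 1
log_b(a) = log_2(79) = 6.3038

Case 1: c = 1 < log_2(79) = 6.3038
T(n) = O(n^(log_2 79))

For T(n) = 79T(n/2) + O(n^1): log_2(79) = 6.3038. This is Case 1 of the Master Theorem (c < log_b(a), work dominated by leaves), giving O(n^(log_2 79)).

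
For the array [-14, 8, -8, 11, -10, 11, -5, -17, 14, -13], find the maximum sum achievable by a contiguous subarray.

Using Kadane's algorithm on [-14, 8, -8, 11, -10, 11, -5, -17, 14, -13]:

Scanning through the array:
Position 1 (value 8): max_ending_here = 8, max_so_far = 8
Position 2 (value -8): max_ending_here = 0, max_so_far = 8
Position 3 (value 11): max_ending_here = 11, max_so_far = 11
Position 4 (value -10): max_ending_here = 1, max_so_far = 11
Position 5 (value 11): max_ending_here = 12, max_so_far = 12
Position 6 (value -5): max_ending_here = 7, max_so_far = 12
Position 7 (value -17): max_ending_here = -10, max_so_far = 12
Position 8 (value 14): max_ending_here = 14, max_so_far = 14
Position 9 (value -13): max_ending_here = 1, max_so_far = 14

Maximum subarray: [14]
Maximum sum: 14

The maximum subarray is [14] with sum 14. This subarray runs from index 8 to index 8.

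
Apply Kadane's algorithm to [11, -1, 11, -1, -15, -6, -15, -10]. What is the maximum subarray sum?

Using Kadane's algorithm on [11, -1, 11, -1, -15, -6, -15, -10]:

Scanning through the array:
Position 1 (value -1): max_ending_here = 10, max_so_far = 11
Position 2 (value 11): max_ending_here = 21, max_so_far = 21
Position 3 (value -1): max_ending_here = 20, max_so_far = 21
Position 4 (value -15): max_ending_here = 5, max_so_far = 21
Position 5 (value -6): max_ending_here = -1, max_so_far = 21
Position 6 (value -15): max_ending_here = -15, max_so_far = 21
Position 7 (value -10): max_ending_here = -10, max_so_far = 21

Maximum subarray: [11, -1, 11]
Maximum sum: 21

The maximum subarray is [11, -1, 11] with sum 21. This subarray runs from index 0 to index 2.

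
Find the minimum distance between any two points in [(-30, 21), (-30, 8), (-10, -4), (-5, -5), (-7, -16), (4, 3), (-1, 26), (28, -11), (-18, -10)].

Computing all pairwise distances among 9 points:

d((-30, 21), (-30, 8)) = 13.0
d((-30, 21), (-10, -4)) = 32.0156
d((-30, 21), (-5, -5)) = 36.0694
d((-30, 21), (-7, -16)) = 43.566
d((-30, 21), (4, 3)) = 38.4708
d((-30, 21), (-1, 26)) = 29.4279
d((-30, 21), (28, -11)) = 66.242
d((-30, 21), (-18, -10)) = 33.2415
d((-30, 8), (-10, -4)) = 23.3238
d((-30, 8), (-5, -5)) = 28.178
d((-30, 8), (-7, -16)) = 33.2415
d((-30, 8), (4, 3)) = 34.3657
d((-30, 8), (-1, 26)) = 34.1321
d((-30, 8), (28, -11)) = 61.0328
d((-30, 8), (-18, -10)) = 21.6333
d((-10, -4), (-5, -5)) = 5.099 <-- minimum
d((-10, -4), (-7, -16)) = 12.3693
d((-10, -4), (4, 3)) = 15.6525
d((-10, -4), (-1, 26)) = 31.3209
d((-10, -4), (28, -11)) = 38.6394
d((-10, -4), (-18, -10)) = 10.0
d((-5, -5), (-7, -16)) = 11.1803
d((-5, -5), (4, 3)) = 12.0416
d((-5, -5), (-1, 26)) = 31.257
d((-5, -5), (28, -11)) = 33.541
d((-5, -5), (-18, -10)) = 13.9284
d((-7, -16), (4, 3)) = 21.9545
d((-7, -16), (-1, 26)) = 42.4264
d((-7, -16), (28, -11)) = 35.3553
d((-7, -16), (-18, -10)) = 12.53
d((4, 3), (-1, 26)) = 23.5372
d((4, 3), (28, -11)) = 27.7849
d((4, 3), (-18, -10)) = 25.5539
d((-1, 26), (28, -11)) = 47.0106
d((-1, 26), (-18, -10)) = 39.8121
d((28, -11), (-18, -10)) = 46.0109

Closest pair: (-10, -4) and (-5, -5) with distance 5.099

The closest pair is (-10, -4) and (-5, -5) with Euclidean distance 5.099. For 9 points, brute-force pairwise comparison is shown above. For large n, the divide-and-conquer algorithm (sort by x, recurse on halves, check the dividing strip) achieves O(n log n).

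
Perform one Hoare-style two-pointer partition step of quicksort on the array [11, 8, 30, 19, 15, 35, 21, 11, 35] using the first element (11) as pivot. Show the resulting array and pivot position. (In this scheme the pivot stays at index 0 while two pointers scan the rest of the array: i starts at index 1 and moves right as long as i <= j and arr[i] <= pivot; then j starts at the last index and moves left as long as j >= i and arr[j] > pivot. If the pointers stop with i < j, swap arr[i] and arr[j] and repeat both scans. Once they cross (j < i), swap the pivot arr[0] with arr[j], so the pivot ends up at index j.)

Hoare-style two-pointer partition with pivot = 11:

Initial array: [11, 8, 30, 19, 15, 35, 21, 11, 35]

Pointers start at i = 1, j = 8.
i stops at index 2 (arr[2]=30 > 11), j stops at index 7 (arr[7]=11 <= 11): swap arr[2] and arr[7], array becomes [11, 8, 11, 19, 15, 35, 21, 30, 35]
i ends at 3, j ends at 2: the pointers have crossed (j < i), so scanning stops.

Swap pivot arr[0] with arr[2] to place pivot at position 2: [11, 8, 11, 19, 15, 35, 21, 30, 35]
Pivot position: 2

After partitioning with pivot 11, the array becomes [11, 8, 11, 19, 15, 35, 21, 30, 35]. The pivot is placed at index 2. All elements to the left of the pivot are <= 11, and all elements to the right are > 11.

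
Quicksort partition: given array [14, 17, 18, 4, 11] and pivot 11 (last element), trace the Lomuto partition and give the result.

Lomuto partition with pivot = 11:

Initial array: [14, 17, 18, 4, 11]

arr[0]=14 > 11: no swap
arr[1]=17 > 11: no swap
arr[2]=18 > 11: no swap
arr[3]=4 <= 11: swap with position 0, array becomes [4, 17, 18, 14, 11]

Place pivot at position 1: [4, 11, 18, 14, 17]
Pivot position: 1

After partitioning with pivot 11, the array becomes [4, 11, 18, 14, 17]. The pivot is placed at index 1. All elements to the left of the pivot are <= 11, and all elements to the right are > 11.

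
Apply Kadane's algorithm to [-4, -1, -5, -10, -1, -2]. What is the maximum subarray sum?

Using Kadane's algorithm on [-4, -1, -5, -10, -1, -2]:

Scanning through the array:
Position 1 (value -1): max_ending_here = -1, max_so_far = -1
Position 2 (value -5): max_ending_here = -5, max_so_far = -1
Position 3 (value -10): max_ending_here = -10, max_so_far = -1
Position 4 (value -1): max_ending_here = -1, max_so_far = -1
Position 5 (value -2): max_ending_here = -2, max_so_far = -1

Maximum subarray: [-1]
Maximum sum: -1

The maximum subarray is [-1] with sum -1. This subarray runs from index 1 to index 1.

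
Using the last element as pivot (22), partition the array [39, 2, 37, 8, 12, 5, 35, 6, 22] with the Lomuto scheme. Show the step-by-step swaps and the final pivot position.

Lomuto partition with pivot = 22:

Initial array: [39, 2, 37, 8, 12, 5, 35, 6, 22]

arr[0]=39 > 22: no swap
arr[1]=2 <= 22: swap with position 0, array becomes [2, 39, 37, 8, 12, 5, 35, 6, 22]
arr[2]=37 > 22: no swap
arr[3]=8 <= 22: swap with position 1, array becomes [2, 8, 37, 39, 12, 5, 35, 6, 22]
arr[4]=12 <= 22: swap with position 2, array becomes [2, 8, 12, 39, 37, 5, 35, 6, 22]
arr[5]=5 <= 22: swap with position 3, array becomes [2, 8, 12, 5, 37, 39, 35, 6, 22]
arr[6]=35 > 22: no swap
arr[7]=6 <= 22: swap with position 4, array becomes [2, 8, 12, 5, 6, 39, 35, 37, 22]

Place pivot at position 5: [2, 8, 12, 5, 6, 22, 35, 37, 39]
Pivot position: 5

After partitioning with pivot 22, the array becomes [2, 8, 12, 5, 6, 22, 35, 37, 39]. The pivot is placed at index 5. All elements to the left of the pivot are <= 22, and all elements to the right are > 22.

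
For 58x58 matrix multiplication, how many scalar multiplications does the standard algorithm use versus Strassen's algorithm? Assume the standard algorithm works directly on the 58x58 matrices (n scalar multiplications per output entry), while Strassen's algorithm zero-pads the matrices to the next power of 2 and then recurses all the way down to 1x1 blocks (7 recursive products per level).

Matrix multiplication for 58x58 matrices:

Strassen's algorithm requires power-of-2 dimensions. Pad 58x58 to 64x64 (next power of 2).

Standard algorithm: 58^3 = 195112 multiplications
Strassen's algorithm: 7^(log2(64)) = 7^6 = 117649 multiplications
Savings: 195112 - 117649 = 77463 multiplications

Standard: 195112 multiplications (58^3). Strassen: 117649 multiplications (7^6, after padding to 64x64). Strassen reduces 8 recursive multiplications to 7 at each level.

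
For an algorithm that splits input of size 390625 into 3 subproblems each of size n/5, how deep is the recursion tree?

For divide and conquer with division factor 5:

Problem sizes at each level:
Level 0: 390625
Level 1: 78125
Level 2: 15625
Level 3: 3125
Level 4: 625
Level 5: 125
Level 6: 25
Level 7: 5
Level 8: 1

The root is level 0 and the size-1 base case is level 8 (the tree spans levels 0 through 8, i.e. 9 levels counting the root), so the depth is the number of divisions: log_5(390625) = 8

The recursion tree depth is log_5(390625) = 8. At each level, the problem size is divided by 5, so it takes 8 divisions to reduce to a base case of size 1. The algorithm makes 3 recursive calls at each level.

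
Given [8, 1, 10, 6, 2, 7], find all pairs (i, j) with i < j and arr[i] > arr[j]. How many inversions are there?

Finding inversions in [8, 1, 10, 6, 2, 7]:

(0, 1): arr[0]=8 > arr[1]=1
(0, 3): arr[0]=8 > arr[3]=6
(0, 4): arr[0]=8 > arr[4]=2
(0, 5): arr[0]=8 > arr[5]=7
(2, 3): arr[2]=10 > arr[3]=6
(2, 4): arr[2]=10 > arr[4]=2
(2, 5): arr[2]=10 > arr[5]=7
(3, 4): arr[3]=6 > arr[4]=2

Total inversions: 8

The array has 8 inversion(s): (0,1), (0,3), (0,4), (0,5), (2,3), (2,4), (2,5), (3,4). Each pair (i,j) satisfies i < j and arr[i] > arr[j].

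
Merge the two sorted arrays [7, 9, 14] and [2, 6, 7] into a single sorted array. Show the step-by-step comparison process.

Merging process:

Compare 7 vs 2: take 2 from right. Merged: [2]
Compare 7 vs 6: take 6 from right. Merged: [2, 6]
Compare 7 vs 7: take 7 from left. Merged: [2, 6, 7]
Compare 9 vs 7: take 7 from right. Merged: [2, 6, 7, 7]
Append remaining from left: [9, 14]. Merged: [2, 6, 7, 7, 9, 14]

Final merged array: [2, 6, 7, 7, 9, 14]
Total comparisons: 4

The merged array is [2, 6, 7, 7, 9, 14], requiring 4 comparisons. The merge step runs in O(n) time where n is the total number of elements.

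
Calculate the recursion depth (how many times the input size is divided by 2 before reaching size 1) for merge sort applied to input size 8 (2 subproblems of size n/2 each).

For divide and conquer with division factor 2:

Problem sizes at each level:
Level 0: 8
Level 1: 4
Level 2: 2
Level 3: 1

The root is level 0 and the size-1 base case is level 3 (the tree spans levels 0 through 3, i.e. 4 levels counting the root), so the depth is the number of divisions: log_2(8) = 3

The recursion tree depth is log_2(8) = 3. At each level, the problem size is divided by 2, so it takes 3 divisions to reduce to a base case of size 1. The algorithm makes 2 recursive calls at each level.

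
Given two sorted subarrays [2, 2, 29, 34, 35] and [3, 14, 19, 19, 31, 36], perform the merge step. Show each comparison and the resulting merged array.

Merging process:

Compare 2 vs 3: take 2 from left. Merged: [2]
Compare 2 vs 3: take 2 from left. Merged: [2, 2]
Compare 29 vs 3: take 3 from right. Merged: [2, 2, 3]
Compare 29 vs 14: take 14 from right. Merged: [2, 2, 3, 14]
Compare 29 vs 19: take 19 from right. Merged: [2, 2, 3, 14, 19]
Compare 29 vs 19: take 19 from right. Merged: [2, 2, 3, 14, 19, 19]
Compare 29 vs 31: take 29 from left. Merged: [2, 2, 3, 14, 19, 19, 29]
Compare 34 vs 31: take 31 from right. Merged: [2, 2, 3, 14, 19, 19, 29, 31]
Compare 34 vs 36: take 34 from left. Merged: [2, 2, 3, 14, 19, 19, 29, 31, 34]
Compare 35 vs 36: take 35 from left. Merged: [2, 2, 3, 14, 19, 19, 29, 31, 34, 35]
Append remaining from right: [36]. Merged: [2, 2, 3, 14, 19, 19, 29, 31, 34, 35, 36]

Final merged array: [2, 2, 3, 14, 19, 19, 29, 31, 34, 35, 36]
Total comparisons: 10

The merged array is [2, 2, 3, 14, 19, 19, 29, 31, 34, 35, 36], requiring 10 comparisons. The merge step runs in O(n) time where n is the total number of elements.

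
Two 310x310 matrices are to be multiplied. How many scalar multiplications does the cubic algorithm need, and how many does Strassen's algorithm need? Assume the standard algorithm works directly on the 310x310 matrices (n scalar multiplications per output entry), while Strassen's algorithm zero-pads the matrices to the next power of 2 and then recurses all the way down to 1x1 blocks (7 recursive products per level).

Matrix multiplication for 310x310 matrices:

Strassen's algorithm requires power-of-2 dimensions. Pad 310x310 to 512x512 (next power of 2).

Standard algorithm: 310^3 = 29791000 multiplications
Strassen's algorithm: 7^(log2(512)) = 7^9 = 40353607 multiplications
Difference: 29791000 - 40353607 = -10562607 (Strassen uses MORE here due to padding overhead — for small or just-over-power-of-2 n, padding can outweigh the per-level savings)

Standard: 29791000 multiplications (310^3). Strassen: 40353607 multiplications (7^9, after padding to 512x512). Strassen reduces 8 recursive multiplications to 7 at each level.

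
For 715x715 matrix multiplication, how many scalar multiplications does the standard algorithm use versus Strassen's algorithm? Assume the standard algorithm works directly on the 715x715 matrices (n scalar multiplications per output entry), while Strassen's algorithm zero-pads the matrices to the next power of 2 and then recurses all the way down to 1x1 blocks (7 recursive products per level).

Matrix multiplication for 715x715 matrices:

Strassen's algorithm requires power-of-2 dimensions. Pad 715x715 to 1024x1024 (next power of 2).

Standard algorithm: 715^3 = 365525875 multiplications
Strassen's algorithm: 7^(log2(1024)) = 7^10 = 282475249 multiplications
Savings: 365525875 - 282475249 = 83050626 multiplications

Standard: 365525875 multiplications (715^3). Strassen: 282475249 multiplications (7^10, after padding to 1024x1024). Strassen reduces 8 recursive multiplications to 7 at each level.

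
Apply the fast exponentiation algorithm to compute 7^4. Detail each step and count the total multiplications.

Computing 7^4 by squaring (build up from 7^1; each line after the first costs one multiplication):

7^1 = 7
7^2 = (7^1)^2 = 7^2 = 49
7^4 = (7^2)^2 = 49^2 = 2401

Result: 2401
Multiplications needed: 2 (2 lines after 7^1)

7^4 = 2401. Using exponentiation by squaring, this requires 2 multiplications. The key idea: if the exponent is even, square the half-power; if odd, multiply by the base once.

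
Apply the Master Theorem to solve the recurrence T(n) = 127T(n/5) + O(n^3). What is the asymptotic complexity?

Master Theorem for T(n) = 127T(n/5) + O(n^3):

a = 127, b = 5, c = 3
log_b(a) = log_5(127) = 3.0099

Case 1: c = 3 < log_5(127) = 3.0099
T(n) = O(n^(log_5 127))

For T(n) = 127T(n/5) + O(n^3): log_5(127) = 3.0099. This is Case 1 of the Master Theorem (c < log_b(a), work dominated by leaves), giving O(n^(log_5 127)).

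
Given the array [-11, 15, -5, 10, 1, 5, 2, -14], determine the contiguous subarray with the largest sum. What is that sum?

Using Kadane's algorithm on [-11, 15, -5, 10, 1, 5, 2, -14]:

Scanning through the array:
Position 1 (value 15): max_ending_here = 15, max_so_far = 15
Position 2 (value -5): max_ending_here = 10, max_so_far = 15
Position 3 (value 10): max_ending_here = 20, max_so_far = 20
Position 4 (value 1): max_ending_here = 21, max_so_far = 21
Position 5 (value 5): max_ending_here = 26, max_so_far = 26
Position 6 (value 2): max_ending_here = 28, max_so_far = 28
Position 7 (value -14): max_ending_here = 14, max_so_far = 28

Maximum subarray: [15, -5, 10, 1, 5, 2]
Maximum sum: 28

The maximum subarray is [15, -5, 10, 1, 5, 2] with sum 28. This subarray runs from index 1 to index 6.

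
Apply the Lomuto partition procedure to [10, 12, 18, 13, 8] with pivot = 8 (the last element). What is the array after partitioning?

Lomuto partition with pivot = 8:

Initial array: [10, 12, 18, 13, 8]

arr[0]=10 > 8: no swap
arr[1]=12 > 8: no swap
arr[2]=18 > 8: no swap
arr[3]=13 > 8: no swap

Place pivot at position 0: [8, 12, 18, 13, 10]
Pivot position: 0

After partitioning with pivot 8, the array becomes [8, 12, 18, 13, 10]. The pivot is placed at index 0. All elements to the left of the pivot are <= 8, and all elements to the right are > 8.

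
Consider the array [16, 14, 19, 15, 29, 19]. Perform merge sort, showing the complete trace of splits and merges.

Merge sort trace:

Split: [16, 14, 19, 15, 29, 19] -> [16, 14, 19] and [15, 29, 19]
  Split: [16, 14, 19] -> [16] and [14, 19]
    Split: [14, 19] -> [14] and [19]
    Merge: [14] + [19] -> [14, 19]
  Merge: [16] + [14, 19] -> [14, 16, 19]
  Split: [15, 29, 19] -> [15] and [29, 19]
    Split: [29, 19] -> [29] and [19]
    Merge: [29] + [19] -> [19, 29]
  Merge: [15] + [19, 29] -> [15, 19, 29]
Merge: [14, 16, 19] + [15, 19, 29] -> [14, 15, 16, 19, 19, 29]

Final sorted array: [14, 15, 16, 19, 19, 29]

The merge sort proceeds by recursively splitting the array and merging sorted halves.
After all merges, the sorted array is [14, 15, 16, 19, 19, 29].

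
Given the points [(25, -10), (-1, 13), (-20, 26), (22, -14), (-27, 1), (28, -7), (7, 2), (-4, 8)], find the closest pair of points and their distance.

Computing all pairwise distances among 8 points:

d((25, -10), (-1, 13)) = 34.7131
d((25, -10), (-20, 26)) = 57.6281
d((25, -10), (22, -14)) = 5.0
d((25, -10), (-27, 1)) = 53.1507
d((25, -10), (28, -7)) = 4.2426 <-- minimum
d((25, -10), (7, 2)) = 21.6333
d((25, -10), (-4, 8)) = 34.1321
d((-1, 13), (-20, 26)) = 23.0217
d((-1, 13), (22, -14)) = 35.4683
d((-1, 13), (-27, 1)) = 28.6356
d((-1, 13), (28, -7)) = 35.2278
d((-1, 13), (7, 2)) = 13.6015
d((-1, 13), (-4, 8)) = 5.831
d((-20, 26), (22, -14)) = 58.0
d((-20, 26), (-27, 1)) = 25.9615
d((-20, 26), (28, -7)) = 58.2495
d((-20, 26), (7, 2)) = 36.1248
d((-20, 26), (-4, 8)) = 24.0832
d((22, -14), (-27, 1)) = 51.2445
d((22, -14), (28, -7)) = 9.2195
d((22, -14), (7, 2)) = 21.9317
d((22, -14), (-4, 8)) = 34.0588
d((-27, 1), (28, -7)) = 55.5788
d((-27, 1), (7, 2)) = 34.0147
d((-27, 1), (-4, 8)) = 24.0416
d((28, -7), (7, 2)) = 22.8473
d((28, -7), (-4, 8)) = 35.3412
d((7, 2), (-4, 8)) = 12.53

Closest pair: (25, -10) and (28, -7) with distance 4.2426

The closest pair is (25, -10) and (28, -7) with Euclidean distance 4.2426. For 8 points, brute-force pairwise comparison is shown above. For large n, the divide-and-conquer algorithm (sort by x, recurse on halves, check the dividing strip) achieves O(n log n).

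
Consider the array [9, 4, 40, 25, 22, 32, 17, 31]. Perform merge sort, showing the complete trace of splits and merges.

Merge sort trace:

Split: [9, 4, 40, 25, 22, 32, 17, 31] -> [9, 4, 40, 25] and [22, 32, 17, 31]
  Split: [9, 4, 40, 25] -> [9, 4] and [40, 25]
    Split: [9, 4] -> [9] and [4]
    Merge: [9] + [4] -> [4, 9]
    Split: [40, 25] -> [40] and [25]
    Merge: [40] + [25] -> [25, 40]
  Merge: [4, 9] + [25, 40] -> [4, 9, 25, 40]
  Split: [22, 32, 17, 31] -> [22, 32] and [17, 31]
    Split: [22, 32] -> [22] and [32]
    Merge: [22] + [32] -> [22, 32]
    Split: [17, 31] -> [17] and [31]
    Merge: [17] + [31] -> [17, 31]
  Merge: [22, 32] + [17, 31] -> [17, 22, 31, 32]
Merge: [4, 9, 25, 40] + [17, 22, 31, 32] -> [4, 9, 17, 22, 25, 31, 32, 40]

Final sorted array: [4, 9, 17, 22, 25, 31, 32, 40]

The merge sort proceeds by recursively splitting the array and merging sorted halves.
After all merges, the sorted array is [4, 9, 17, 22, 25, 31, 32, 40].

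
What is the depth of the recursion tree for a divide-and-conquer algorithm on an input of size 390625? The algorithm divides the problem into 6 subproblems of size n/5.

For divide and conquer with division factor 5:

Problem sizes at each level:
Level 0: 390625
Level 1: 78125
Level 2: 15625
Level 3: 3125
Level 4: 625
Level 5: 125
Level 6: 25
Level 7: 5
Level 8: 1

The root is level 0 and the size-1 base case is level 8 (the tree spans levels 0 through 8, i.e. 9 levels counting the root), so the depth is the number of divisions: log_5(390625) = 8

The recursion tree depth is log_5(390625) = 8. At each level, the problem size is divided by 5, so it takes 8 divisions to reduce to a base case of size 1. The algorithm makes 6 recursive calls at each level.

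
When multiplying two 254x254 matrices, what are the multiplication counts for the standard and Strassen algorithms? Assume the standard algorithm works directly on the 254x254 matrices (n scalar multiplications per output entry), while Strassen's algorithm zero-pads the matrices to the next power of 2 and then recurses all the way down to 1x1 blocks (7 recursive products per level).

Matrix multiplication for 254x254 matrices:

Strassen's algorithm requires power-of-2 dimensions. Pad 254x254 to 256x256 (next power of 2).

Standard algorithm: 254^3 = 16387064 multiplications
Strassen's algorithm: 7^(log2(256)) = 7^8 = 5764801 multiplications
Savings: 16387064 - 5764801 = 10622263 multiplications

Standard: 16387064 multiplications (254^3). Strassen: 5764801 multiplications (7^8, after padding to 256x256). Strassen reduces 8 recursive multiplications to 7 at each level.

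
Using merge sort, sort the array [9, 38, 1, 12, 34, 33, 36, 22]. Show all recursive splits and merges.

Merge sort trace:

Split: [9, 38, 1, 12, 34, 33, 36, 22] -> [9, 38, 1, 12] and [34, 33, 36, 22]
  Split: [9, 38, 1, 12] -> [9, 38] and [1, 12]
    Split: [9, 38] -> [9] and [38]
    Merge: [9] + [38] -> [9, 38]
    Split: [1, 12] -> [1] and [12]
    Merge: [1] + [12] -> [1, 12]
  Merge: [9, 38] + [1, 12] -> [1, 9, 12, 38]
  Split: [34, 33, 36, 22] -> [34, 33] and [36, 22]
    Split: [34, 33] -> [34] and [33]
    Merge: [34] + [33] -> [33, 34]
    Split: [36, 22] -> [36] and [22]
    Merge: [36] + [22] -> [22, 36]
  Merge: [33, 34] + [22, 36] -> [22, 33, 34, 36]
Merge: [1, 9, 12, 38] + [22, 33, 34, 36] -> [1, 9, 12, 22, 33, 34, 36, 38]

Final sorted array: [1, 9, 12, 22, 33, 34, 36, 38]

The merge sort proceeds by recursively splitting the array and merging sorted halves.
After all merges, the sorted array is [1, 9, 12, 22, 33, 34, 36, 38].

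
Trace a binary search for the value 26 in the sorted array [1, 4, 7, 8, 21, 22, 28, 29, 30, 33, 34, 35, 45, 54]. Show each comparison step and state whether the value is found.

Binary search for 26 in [1, 4, 7, 8, 21, 22, 28, 29, 30, 33, 34, 35, 45, 54]:

lo=0, hi=13, mid=6, arr[mid]=28 -> 28 > 26, search left half
lo=0, hi=5, mid=2, arr[mid]=7 -> 7 < 26, search right half
lo=3, hi=5, mid=4, arr[mid]=21 -> 21 < 26, search right half
lo=5, hi=5, mid=5, arr[mid]=22 -> 22 < 26, search right half
lo=6 > hi=5, target 26 not found

Binary search determines that 26 is not in the array after 4 comparisons. The search space was exhausted without finding the target.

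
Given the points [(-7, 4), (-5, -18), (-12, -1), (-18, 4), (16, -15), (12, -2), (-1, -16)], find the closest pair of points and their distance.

Computing all pairwise distances among 7 points:

d((-7, 4), (-5, -18)) = 22.0907
d((-7, 4), (-12, -1)) = 7.0711
d((-7, 4), (-18, 4)) = 11.0
d((-7, 4), (16, -15)) = 29.8329
d((-7, 4), (12, -2)) = 19.9249
d((-7, 4), (-1, -16)) = 20.8806
d((-5, -18), (-12, -1)) = 18.3848
d((-5, -18), (-18, 4)) = 25.5539
d((-5, -18), (16, -15)) = 21.2132
d((-5, -18), (12, -2)) = 23.3452
d((-5, -18), (-1, -16)) = 4.4721 <-- minimum
d((-12, -1), (-18, 4)) = 7.8102
d((-12, -1), (16, -15)) = 31.305
d((-12, -1), (12, -2)) = 24.0208
d((-12, -1), (-1, -16)) = 18.6011
d((-18, 4), (16, -15)) = 38.9487
d((-18, 4), (12, -2)) = 30.5941
d((-18, 4), (-1, -16)) = 26.2488
d((16, -15), (12, -2)) = 13.6015
d((16, -15), (-1, -16)) = 17.0294
d((12, -2), (-1, -16)) = 19.105

Closest pair: (-5, -18) and (-1, -16) with distance 4.4721

The closest pair is (-5, -18) and (-1, -16) with Euclidean distance 4.4721. For 7 points, brute-force pairwise comparison is shown above. For large n, the divide-and-conquer algorithm (sort by x, recurse on halves, check the dividing strip) achieves O(n log n).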